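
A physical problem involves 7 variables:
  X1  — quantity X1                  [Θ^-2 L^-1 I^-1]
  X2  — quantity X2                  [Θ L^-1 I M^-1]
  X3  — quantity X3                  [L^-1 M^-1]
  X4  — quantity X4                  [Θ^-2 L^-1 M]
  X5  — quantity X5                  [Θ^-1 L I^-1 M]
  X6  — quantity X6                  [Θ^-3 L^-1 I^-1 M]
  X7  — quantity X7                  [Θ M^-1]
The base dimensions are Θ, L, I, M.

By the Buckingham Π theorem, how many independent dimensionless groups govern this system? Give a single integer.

Write exponents as rows Θ,L,I,M / cols X1,X2,X3,X4,X5,X6,X7:
  Θ: [-2  1  0 -2 -1 -3  1]
  L: [-1 -1 -1 -1  1 -1  0]
  I: [-1  1  0  0 -1 -1  0]
  M: [ 0 -1 -1  1  1  1 -1]
Row reduction gives pivot columns X1,X2,X3; rank = 3
7 vars − rank 3 = 4 Π groups

4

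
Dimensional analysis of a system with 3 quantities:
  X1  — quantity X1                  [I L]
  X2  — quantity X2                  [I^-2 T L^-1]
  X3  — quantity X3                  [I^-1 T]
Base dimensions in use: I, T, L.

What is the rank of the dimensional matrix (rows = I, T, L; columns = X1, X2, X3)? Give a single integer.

2

Exponent matrix [I,T,L] × [X1,X2,X3]:
  I: [ 1 -2 -1]
  T: [ 0  1  1]
  L: [ 1 -1  0]
RREF → pivots at {X1,X2} ⇒ r = 2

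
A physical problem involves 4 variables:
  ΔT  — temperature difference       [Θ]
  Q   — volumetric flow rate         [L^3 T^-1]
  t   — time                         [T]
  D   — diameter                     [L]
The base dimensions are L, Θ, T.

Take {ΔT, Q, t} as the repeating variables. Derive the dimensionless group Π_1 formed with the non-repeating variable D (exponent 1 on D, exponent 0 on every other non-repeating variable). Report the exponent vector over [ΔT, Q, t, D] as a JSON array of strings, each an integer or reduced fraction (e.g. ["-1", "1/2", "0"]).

Write exponents as rows L,Θ,T / cols ΔT,Q,t,D:
  L: [ 0  3  0  1]
  Θ: [ 1  0  0  0]
  T: [ 0 -1  1  0]
Row reduction gives pivot columns ΔT,Q,t; rank = 3
Repeat: ΔT,Q,t; free: D
RREF:
  r0: [   1    0    0    0]
  r1: [   0    1    0  1/3]
  r2: [   0    0    1  1/3]
Fix exponent of D at 1; solve each RREF row for its pivot's exponent:
  r0: exp(ΔT) + (0)·1 = 0 ⇒ exp(ΔT) = 0
  r1: exp(Q) + (1/3)·1 = 0 ⇒ exp(Q) = -1/3
  r2: exp(t) + (1/3)·1 = 0 ⇒ exp(t) = -1/3
Π_1 = Q^(-1/3) · t^(-1/3) · D

["0", "-1/3", "-1/3", "1"]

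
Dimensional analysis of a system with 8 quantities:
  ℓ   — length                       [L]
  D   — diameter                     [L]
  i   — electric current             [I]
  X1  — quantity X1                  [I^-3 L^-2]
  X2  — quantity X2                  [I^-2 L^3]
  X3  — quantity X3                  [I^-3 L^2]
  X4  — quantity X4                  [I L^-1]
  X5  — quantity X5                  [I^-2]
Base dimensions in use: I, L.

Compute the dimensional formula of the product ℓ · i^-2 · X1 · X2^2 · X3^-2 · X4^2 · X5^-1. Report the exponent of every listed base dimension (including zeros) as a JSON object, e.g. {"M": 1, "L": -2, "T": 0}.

Dimensional matrix (I×L by ℓ×D×i×X1×X2×X3×X4×X5):
  I: [ 0  0  1 -3 -2 -3  1 -2]
  L: [ 1  1  0 -2  3  2 -1  0]
  [I]: (1)·0+(-2)·1+(1)·-3+(2)·-2+(-2)·-3+(2)·1+(-1)·-2 = 1
  [L]: (1)·1+(-2)·0+(1)·-2+(2)·3+(-2)·2+(2)·-1+(-1)·0 = -1
⇒ I L^-1

{"I": 1, "L": -1}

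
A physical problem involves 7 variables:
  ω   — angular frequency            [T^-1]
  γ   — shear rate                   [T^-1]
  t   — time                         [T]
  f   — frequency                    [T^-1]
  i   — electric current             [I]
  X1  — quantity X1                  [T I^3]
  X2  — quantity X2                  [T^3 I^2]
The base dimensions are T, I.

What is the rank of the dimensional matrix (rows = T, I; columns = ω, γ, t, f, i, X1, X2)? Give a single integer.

Dimensional matrix (T×I by ω×γ×t×f×i×X1×X2):
  T: [-1 -1  1 -1  0  1  3]
  I: [ 0  0  0  0  1  3  2]
Echelon form has 2 nonzero rows (pivots: ω,i)

2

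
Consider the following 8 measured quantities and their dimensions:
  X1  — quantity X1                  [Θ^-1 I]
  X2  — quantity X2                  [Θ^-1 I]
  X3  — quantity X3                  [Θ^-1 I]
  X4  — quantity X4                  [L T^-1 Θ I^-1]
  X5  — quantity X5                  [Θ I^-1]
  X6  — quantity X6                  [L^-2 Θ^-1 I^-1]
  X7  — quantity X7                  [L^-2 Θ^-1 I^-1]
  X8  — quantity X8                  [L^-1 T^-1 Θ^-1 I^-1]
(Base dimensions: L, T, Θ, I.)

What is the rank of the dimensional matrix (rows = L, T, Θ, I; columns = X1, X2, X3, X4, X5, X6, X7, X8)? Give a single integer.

3

Exponent matrix [L,T,Θ,I] × [X1,X2,X3,X4,X5,X6,X7,X8]:
  L: [ 0  0  0  1  0 -2 -2 -1]
  T: [ 0  0  0 -1  0  0  0 -1]
  Θ: [-1 -1 -1  1  1 -1 -1 -1]
  I: [ 1  1  1 -1 -1 -1 -1 -1]
Echelon form has 3 nonzero rows (pivots: X1,X4,X6)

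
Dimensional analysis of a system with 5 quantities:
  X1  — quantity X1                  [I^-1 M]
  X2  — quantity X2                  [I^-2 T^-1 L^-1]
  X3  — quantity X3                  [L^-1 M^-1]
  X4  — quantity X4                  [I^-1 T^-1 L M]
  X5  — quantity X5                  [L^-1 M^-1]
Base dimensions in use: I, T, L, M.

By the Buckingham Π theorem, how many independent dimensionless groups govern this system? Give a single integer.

Exponent matrix [I,T,L,M] × [X1,X2,X3,X4,X5]:
  I: [-1 -2  0 -1  0]
  T: [ 0 -1  0 -1  0]
  L: [ 0 -1 -1  1 -1]
  M: [ 1  0 -1  1 -1]
Row reduction gives pivot columns X1,X2,X3; rank = 3
Π count = n − r = 5 − 3 = 2

2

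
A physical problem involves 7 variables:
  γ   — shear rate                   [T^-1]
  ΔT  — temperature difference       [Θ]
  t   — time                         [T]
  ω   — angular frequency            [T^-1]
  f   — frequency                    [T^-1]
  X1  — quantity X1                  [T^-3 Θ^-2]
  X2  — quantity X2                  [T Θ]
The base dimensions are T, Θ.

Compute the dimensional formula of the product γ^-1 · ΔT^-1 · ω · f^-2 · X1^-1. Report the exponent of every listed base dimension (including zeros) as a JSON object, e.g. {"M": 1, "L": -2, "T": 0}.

Write exponents as rows T,Θ / cols γ,ΔT,t,ω,f,X1,X2:
  T: [-1  0  1 -1 -1 -3  1]
  Θ: [ 0  1  0  0  0 -2  1]
  [T]: (-1)·-1+(-1)·0+(1)·-1+(-2)·-1+(-1)·-3 = 5
  [Θ]: (-1)·0+(-1)·1+(1)·0+(-2)·0+(-1)·-2 = 1
⇒ T^5 Θ

{"T": 5, "Θ": 1}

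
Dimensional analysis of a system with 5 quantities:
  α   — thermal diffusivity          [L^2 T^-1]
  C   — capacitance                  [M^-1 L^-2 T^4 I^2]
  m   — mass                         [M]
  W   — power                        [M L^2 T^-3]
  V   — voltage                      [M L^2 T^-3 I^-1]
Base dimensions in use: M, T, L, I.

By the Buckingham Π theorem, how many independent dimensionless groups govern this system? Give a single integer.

Exponent matrix [M,T,L,I] × [α,C,m,W,V]:
  M: [ 0 -1  1  1  1]
  T: [-1  4  0 -3 -3]
  L: [ 2 -2  0  2  2]
  I: [ 0  2  0  0 -1]
RREF → pivots at {α,C,m,W} ⇒ r = 4
Π count = n − r = 5 − 4 = 1

1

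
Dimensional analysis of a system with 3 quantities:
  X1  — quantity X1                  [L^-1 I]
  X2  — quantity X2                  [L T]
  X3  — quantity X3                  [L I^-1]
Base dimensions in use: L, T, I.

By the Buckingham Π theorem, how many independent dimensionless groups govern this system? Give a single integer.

Write exponents as rows L,T,I / cols X1,X2,X3:
  L: [-1  1  1]
  T: [ 0  1  0]
  I: [ 1  0 -1]
Echelon form has 2 nonzero rows (pivots: X1,X2)
3 vars − rank 2 = 1 Π group

1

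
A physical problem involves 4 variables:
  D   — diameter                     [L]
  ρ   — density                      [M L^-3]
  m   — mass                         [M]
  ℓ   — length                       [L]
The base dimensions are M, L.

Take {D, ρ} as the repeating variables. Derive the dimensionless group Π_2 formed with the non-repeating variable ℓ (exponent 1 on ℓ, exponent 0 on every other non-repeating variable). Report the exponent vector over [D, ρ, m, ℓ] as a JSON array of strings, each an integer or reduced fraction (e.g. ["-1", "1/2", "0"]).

Exponent matrix [M,L] × [D,ρ,m,ℓ]:
  M: [ 0  1  1  0]
  L: [ 1 -3  0  1]
Echelon form has 2 nonzero rows (pivots: D,ρ)
Repeat: D,ρ; free: m,ℓ
RREF:
  r0: [   1    0    3    1]
  r1: [   0    1    1    0]
Fix exponent of ℓ at 1, m at 0; solve each RREF row for its pivot's exponent:
  r0: exp(D) + (1)·1 = 0 ⇒ exp(D) = -1
  r1: exp(ρ) + (0)·1 = 0 ⇒ exp(ρ) = 0
Π_2 = D^-1 · ℓ

["-1", "0", "0", "1"]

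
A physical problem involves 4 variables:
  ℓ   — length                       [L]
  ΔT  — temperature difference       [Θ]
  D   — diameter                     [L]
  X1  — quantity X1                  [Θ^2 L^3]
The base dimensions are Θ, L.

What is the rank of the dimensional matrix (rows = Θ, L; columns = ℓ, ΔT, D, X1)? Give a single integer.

Write exponents as rows Θ,L / cols ℓ,ΔT,D,X1:
  Θ: [ 0  1  0  2]
  L: [ 1  0  1  3]
Row reduction gives pivot columns ℓ,ΔT; rank = 2

2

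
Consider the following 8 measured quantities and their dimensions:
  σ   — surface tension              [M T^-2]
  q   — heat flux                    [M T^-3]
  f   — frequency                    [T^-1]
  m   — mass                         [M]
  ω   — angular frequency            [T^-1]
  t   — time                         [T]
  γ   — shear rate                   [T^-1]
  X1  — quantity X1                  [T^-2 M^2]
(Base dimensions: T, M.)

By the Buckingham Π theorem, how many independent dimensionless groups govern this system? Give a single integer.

Dimensional matrix (T×M by σ×q×f×m×ω×t×γ×X1):
  T: [-2 -3 -1  0 -1  1 -1 -2]
  M: [ 1  1  0  1  0  0  0  2]
RREF → pivots at {σ,q} ⇒ r = 2
8 vars − rank 2 = 6 Π groups

6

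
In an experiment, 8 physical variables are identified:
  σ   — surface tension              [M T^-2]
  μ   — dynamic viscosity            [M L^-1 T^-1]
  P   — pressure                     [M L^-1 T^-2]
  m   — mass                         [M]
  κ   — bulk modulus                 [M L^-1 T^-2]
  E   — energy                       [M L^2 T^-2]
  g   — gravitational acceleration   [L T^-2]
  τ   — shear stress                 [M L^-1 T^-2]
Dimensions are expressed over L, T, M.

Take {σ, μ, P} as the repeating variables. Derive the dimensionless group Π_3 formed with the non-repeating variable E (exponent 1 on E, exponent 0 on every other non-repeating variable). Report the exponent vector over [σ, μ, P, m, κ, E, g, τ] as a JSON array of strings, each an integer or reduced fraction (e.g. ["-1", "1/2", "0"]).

["-3", "0", "2", "0", "0", "1", "0", "0"]

Dimensional matrix (L×T×M by σ×μ×P×m×κ×E×g×τ):
  L: [ 0 -1 -1  0 -1  2  1 -1]
  T: [-2 -1 -2  0 -2 -2 -2 -2]
  M: [ 1  1  1  1  1  1  0  1]
Echelon form has 3 nonzero rows (pivots: σ,μ,P)
Pivot set = {σ,μ,P}, free = {m,κ,E,g,τ}
RREF:
  r0: [   1    0    0    1    0    3    1    0]
  r1: [   0    1    0    2    0    0   -2    0]
  r2: [   0    0    1   -2    1   -2    1    1]
Fix exponent of E at 1, m at 0, κ at 0, g at 0, τ at 0; solve each RREF row for its pivot's exponent:
  r0: exp(σ) + (3)·1 = 0 ⇒ exp(σ) = -3
  r1: exp(μ) + (0)·1 = 0 ⇒ exp(μ) = 0
  r2: exp(P) + (-2)·1 = 0 ⇒ exp(P) = 2
Π_3 = σ^-3 · P^2 · E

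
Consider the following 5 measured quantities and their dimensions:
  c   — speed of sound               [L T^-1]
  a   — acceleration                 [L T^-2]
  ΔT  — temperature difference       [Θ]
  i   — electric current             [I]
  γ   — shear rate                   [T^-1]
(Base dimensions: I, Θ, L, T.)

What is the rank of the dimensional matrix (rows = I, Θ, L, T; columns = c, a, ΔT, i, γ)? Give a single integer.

Dimensional matrix (I×Θ×L×T by c×a×ΔT×i×γ):
  I: [ 0  0  0  1  0]
  Θ: [ 0  0  1  0  0]
  L: [ 1  1  0  0  0]
  T: [-1 -2  0  0 -1]
Echelon form has 4 nonzero rows (pivots: c,a,ΔT,i)

4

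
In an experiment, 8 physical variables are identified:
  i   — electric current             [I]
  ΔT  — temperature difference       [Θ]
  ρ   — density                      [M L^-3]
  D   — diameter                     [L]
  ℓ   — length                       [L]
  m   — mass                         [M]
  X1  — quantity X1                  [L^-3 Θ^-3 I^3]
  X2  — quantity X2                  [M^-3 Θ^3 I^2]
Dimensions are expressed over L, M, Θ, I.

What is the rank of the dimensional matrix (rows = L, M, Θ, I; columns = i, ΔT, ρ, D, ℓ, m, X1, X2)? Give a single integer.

Write exponents as rows L,M,Θ,I / cols i,ΔT,ρ,D,ℓ,m,X1,X2:
  L: [ 0  0 -3  1  1  0 -3  0]
  M: [ 0  0  1  0  0  1  0 -3]
  Θ: [ 0  1  0  0  0  0 -3  3]
  I: [ 1  0  0  0  0  0  3  2]
Row reduction gives pivot columns i,ΔT,ρ,D; rank = 4

4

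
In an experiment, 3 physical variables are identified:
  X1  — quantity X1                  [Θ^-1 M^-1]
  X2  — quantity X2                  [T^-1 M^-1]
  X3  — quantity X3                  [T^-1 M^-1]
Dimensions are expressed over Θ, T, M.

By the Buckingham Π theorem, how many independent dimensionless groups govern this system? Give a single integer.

1

Exponent matrix [Θ,T,M] × [X1,X2,X3]:
  Θ: [-1  0  0]
  T: [ 0 -1 -1]
  M: [-1 -1 -1]
Echelon form has 2 nonzero rows (pivots: X1,X2)
n=3, r=2 ⇒ 1 dimensionless group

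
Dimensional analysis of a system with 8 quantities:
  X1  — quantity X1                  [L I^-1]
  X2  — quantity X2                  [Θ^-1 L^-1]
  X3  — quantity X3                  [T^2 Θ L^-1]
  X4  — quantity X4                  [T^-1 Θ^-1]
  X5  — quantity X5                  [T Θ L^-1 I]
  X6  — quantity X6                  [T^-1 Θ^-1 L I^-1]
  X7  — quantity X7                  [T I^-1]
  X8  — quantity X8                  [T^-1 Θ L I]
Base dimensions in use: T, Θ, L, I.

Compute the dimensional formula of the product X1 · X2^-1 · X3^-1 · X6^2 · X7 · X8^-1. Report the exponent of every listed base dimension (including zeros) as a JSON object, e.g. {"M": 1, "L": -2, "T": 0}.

{"T": -2, "Θ": -3, "L": 4, "I": -5}

Exponent matrix [T,Θ,L,I] × [X1,X2,X3,X4,X5,X6,X7,X8]:
  T: [ 0  0  2 -1  1 -1  1 -1]
  Θ: [ 0 -1  1 -1  1 -1  0  1]
  L: [ 1 -1 -1  0 -1  1  0  1]
  I: [-1  0  0  0  1 -1 -1  1]
  [T]: (1)·0+(-1)·0+(-1)·2+(2)·-1+(1)·1+(-1)·-1 = -2
  [Θ]: (1)·0+(-1)·-1+(-1)·1+(2)·-1+(1)·0+(-1)·1 = -3
  [L]: (1)·1+(-1)·-1+(-1)·-1+(2)·1+(1)·0+(-1)·1 = 4
  [I]: (1)·-1+(-1)·0+(-1)·0+(2)·-1+(1)·-1+(-1)·1 = -5
⇒ T^-2 Θ^-3 L^4 I^-5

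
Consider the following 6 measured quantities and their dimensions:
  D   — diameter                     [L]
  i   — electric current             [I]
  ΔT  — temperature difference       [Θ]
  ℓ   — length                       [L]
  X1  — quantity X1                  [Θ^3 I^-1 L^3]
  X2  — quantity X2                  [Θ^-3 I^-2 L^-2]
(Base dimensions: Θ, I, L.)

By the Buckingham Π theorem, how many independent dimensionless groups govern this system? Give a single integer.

3

Dimensional matrix (Θ×I×L by D×i×ΔT×ℓ×X1×X2):
  Θ: [ 0  0  1  0  3 -3]
  I: [ 0  1  0  0 -1 -2]
  L: [ 1  0  0  1  3 -2]
RREF → pivots at {D,i,ΔT} ⇒ r = 3
Π count = n − r = 6 − 3 = 3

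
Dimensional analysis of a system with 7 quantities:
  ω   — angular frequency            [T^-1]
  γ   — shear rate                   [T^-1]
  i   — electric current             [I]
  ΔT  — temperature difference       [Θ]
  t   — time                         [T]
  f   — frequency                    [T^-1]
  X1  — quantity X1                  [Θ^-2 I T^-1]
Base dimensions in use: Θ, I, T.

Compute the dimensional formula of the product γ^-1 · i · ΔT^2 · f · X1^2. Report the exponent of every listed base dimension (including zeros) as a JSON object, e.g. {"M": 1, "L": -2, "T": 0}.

Dimensional matrix (Θ×I×T by ω×γ×i×ΔT×t×f×X1):
  Θ: [ 0  0  0  1  0  0 -2]
  I: [ 0  0  1  0  0  0  1]
  T: [-1 -1  0  0  1 -1 -1]
  [Θ]: (-1)·0+(1)·0+(2)·1+(1)·0+(2)·-2 = -2
  [I]: (-1)·0+(1)·1+(2)·0+(1)·0+(2)·1 = 3
  [T]: (-1)·-1+(1)·0+(2)·0+(1)·-1+(2)·-1 = -2
⇒ Θ^-2 I^3 T^-2

{"Θ": -2, "I": 3, "T": -2}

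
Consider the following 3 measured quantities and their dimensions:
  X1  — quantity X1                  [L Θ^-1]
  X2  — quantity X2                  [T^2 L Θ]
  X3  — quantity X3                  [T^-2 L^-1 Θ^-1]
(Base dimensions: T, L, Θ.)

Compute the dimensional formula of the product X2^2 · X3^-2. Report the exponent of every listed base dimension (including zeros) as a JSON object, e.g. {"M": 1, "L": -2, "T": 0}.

{"T": 8, "L": 4, "Θ": 4}

Write exponents as rows T,L,Θ / cols X1,X2,X3:
  T: [ 0  2 -2]
  L: [ 1  1 -1]
  Θ: [-1  1 -1]
  [T]: (2)·2+(-2)·-2 = 8
  [L]: (2)·1+(-2)·-1 = 4
  [Θ]: (2)·1+(-2)·-1 = 4
⇒ T^8 L^4 Θ^4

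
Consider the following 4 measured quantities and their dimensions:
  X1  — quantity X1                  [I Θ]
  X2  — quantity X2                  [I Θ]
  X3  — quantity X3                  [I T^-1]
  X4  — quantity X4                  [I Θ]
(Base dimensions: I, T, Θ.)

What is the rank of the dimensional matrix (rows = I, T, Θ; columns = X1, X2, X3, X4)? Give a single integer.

2

Dimensional matrix (I×T×Θ by X1×X2×X3×X4):
  I: [ 1  1  1  1]
  T: [ 0  0 -1  0]
  Θ: [ 1  1  0  1]
Echelon form has 2 nonzero rows (pivots: X1,X3)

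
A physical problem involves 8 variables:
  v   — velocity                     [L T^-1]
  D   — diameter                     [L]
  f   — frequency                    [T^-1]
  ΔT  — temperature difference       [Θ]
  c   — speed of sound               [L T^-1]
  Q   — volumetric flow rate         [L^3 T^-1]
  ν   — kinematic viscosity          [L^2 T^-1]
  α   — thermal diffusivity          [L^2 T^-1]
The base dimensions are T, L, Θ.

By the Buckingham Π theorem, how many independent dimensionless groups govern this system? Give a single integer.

Dimensional matrix (T×L×Θ by v×D×f×ΔT×c×Q×ν×α):
  T: [-1  0 -1  0 -1 -1 -1 -1]
  L: [ 1  1  0  0  1  3  2  2]
  Θ: [ 0  0  0  1  0  0  0  0]
RREF → pivots at {v,D,ΔT} ⇒ r = 3
n=8, r=3 ⇒ 5 dimensionless groups

5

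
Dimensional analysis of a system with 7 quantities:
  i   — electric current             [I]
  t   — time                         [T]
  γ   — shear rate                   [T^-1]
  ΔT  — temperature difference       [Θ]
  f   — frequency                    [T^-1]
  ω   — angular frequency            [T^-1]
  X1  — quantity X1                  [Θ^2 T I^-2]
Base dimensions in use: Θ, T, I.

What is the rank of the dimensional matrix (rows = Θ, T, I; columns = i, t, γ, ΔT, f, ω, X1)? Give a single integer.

Dimensional matrix (Θ×T×I by i×t×γ×ΔT×f×ω×X1):
  Θ: [ 0  0  0  1  0  0  2]
  T: [ 0  1 -1  0 -1 -1  1]
  I: [ 1  0  0  0  0  0 -2]
Echelon form has 3 nonzero rows (pivots: i,t,ΔT)

3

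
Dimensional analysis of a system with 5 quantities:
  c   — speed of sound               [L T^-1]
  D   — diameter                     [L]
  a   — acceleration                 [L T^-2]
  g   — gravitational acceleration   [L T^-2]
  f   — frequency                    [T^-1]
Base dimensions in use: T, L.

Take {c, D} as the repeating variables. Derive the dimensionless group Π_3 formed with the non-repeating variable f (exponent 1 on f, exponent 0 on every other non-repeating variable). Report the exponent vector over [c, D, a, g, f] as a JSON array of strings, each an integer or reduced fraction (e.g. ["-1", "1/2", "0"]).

["-1", "1", "0", "0", "1"]

Write exponents as rows T,L / cols c,D,a,g,f:
  T: [-1  0 -2 -2 -1]
  L: [ 1  1  1  1  0]
Echelon form has 2 nonzero rows (pivots: c,D)
Pivot set = {c,D}, free = {a,g,f}
RREF:
  r0: [   1    0    2    2    1]
  r1: [   0    1   -1   -1   -1]
Fix exponent of f at 1, a at 0, g at 0; solve each RREF row for its pivot's exponent:
  r0: exp(c) + (1)·1 = 0 ⇒ exp(c) = -1
  r1: exp(D) + (-1)·1 = 0 ⇒ exp(D) = 1
Π_3 = c^-1 · D · f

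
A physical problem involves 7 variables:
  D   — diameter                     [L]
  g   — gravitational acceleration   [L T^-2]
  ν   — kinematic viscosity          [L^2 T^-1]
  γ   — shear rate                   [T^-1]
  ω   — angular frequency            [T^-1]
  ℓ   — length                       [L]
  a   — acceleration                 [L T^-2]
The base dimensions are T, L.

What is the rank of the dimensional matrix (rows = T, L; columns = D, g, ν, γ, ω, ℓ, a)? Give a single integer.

2

Write exponents as rows T,L / cols D,g,ν,γ,ω,ℓ,a:
  T: [ 0 -2 -1 -1 -1  0 -2]
  L: [ 1  1  2  0  0  1  1]
Echelon form has 2 nonzero rows (pivots: D,g)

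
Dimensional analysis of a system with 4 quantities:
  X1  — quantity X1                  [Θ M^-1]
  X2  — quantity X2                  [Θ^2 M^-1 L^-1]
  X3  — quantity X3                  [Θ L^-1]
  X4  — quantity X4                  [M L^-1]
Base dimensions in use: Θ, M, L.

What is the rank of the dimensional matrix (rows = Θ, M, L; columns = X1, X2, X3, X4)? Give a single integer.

2

Write exponents as rows Θ,M,L / cols X1,X2,X3,X4:
  Θ: [ 1  2  1  0]
  M: [-1 -1  0  1]
  L: [ 0 -1 -1 -1]
Echelon form has 2 nonzero rows (pivots: X1,X2)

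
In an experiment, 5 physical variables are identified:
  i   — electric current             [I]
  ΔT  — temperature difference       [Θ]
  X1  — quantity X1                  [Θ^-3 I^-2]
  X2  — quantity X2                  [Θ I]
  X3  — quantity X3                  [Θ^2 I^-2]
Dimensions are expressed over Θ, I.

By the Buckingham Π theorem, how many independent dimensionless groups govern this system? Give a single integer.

Exponent matrix [Θ,I] × [i,ΔT,X1,X2,X3]:
  Θ: [ 0  1 -3  1  2]
  I: [ 1  0 -2  1 -2]
RREF → pivots at {i,ΔT} ⇒ r = 2
n=5, r=2 ⇒ 3 dimensionless groups

3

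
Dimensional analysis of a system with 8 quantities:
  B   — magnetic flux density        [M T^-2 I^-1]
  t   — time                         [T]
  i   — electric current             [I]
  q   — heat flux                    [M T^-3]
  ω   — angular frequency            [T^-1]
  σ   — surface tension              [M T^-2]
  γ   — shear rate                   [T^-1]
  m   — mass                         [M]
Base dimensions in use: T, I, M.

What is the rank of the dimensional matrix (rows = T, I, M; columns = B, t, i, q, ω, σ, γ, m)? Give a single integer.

Write exponents as rows T,I,M / cols B,t,i,q,ω,σ,γ,m:
  T: [-2  1  0 -3 -1 -2 -1  0]
  I: [-1  0  1  0  0  0  0  0]
  M: [ 1  0  0  1  0  1  0  1]
RREF → pivots at {B,t,i} ⇒ r = 3

3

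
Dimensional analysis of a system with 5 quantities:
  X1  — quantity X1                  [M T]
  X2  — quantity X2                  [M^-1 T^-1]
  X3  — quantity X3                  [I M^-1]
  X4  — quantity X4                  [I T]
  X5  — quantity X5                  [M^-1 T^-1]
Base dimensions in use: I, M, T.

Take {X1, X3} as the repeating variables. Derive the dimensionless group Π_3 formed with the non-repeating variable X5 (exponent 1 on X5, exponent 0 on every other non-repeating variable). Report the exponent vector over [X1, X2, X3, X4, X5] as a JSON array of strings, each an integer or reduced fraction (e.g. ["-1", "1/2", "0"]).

["1", "0", "0", "0", "1"]

Write exponents as rows I,M,T / cols X1,X2,X3,X4,X5:
  I: [ 0  0  1  1  0]
  M: [ 1 -1 -1  0 -1]
  T: [ 1 -1  0  1 -1]
Row reduction gives pivot columns X1,X3; rank = 2
Pivot set = {X1,X3}, free = {X2,X4,X5}
RREF:
  r0: [   1   -1    0    1   -1]
  r1: [   0    0    1    1    0]
  r2: [   0    0    0    0    0]
Fix exponent of X5 at 1, X2 at 0, X4 at 0; solve each RREF row for its pivot's exponent:
  r0: exp(X1) + (-1)·1 = 0 ⇒ exp(X1) = 1
  r1: exp(X3) + (0)·1 = 0 ⇒ exp(X3) = 0
Π_3 = X1 · X5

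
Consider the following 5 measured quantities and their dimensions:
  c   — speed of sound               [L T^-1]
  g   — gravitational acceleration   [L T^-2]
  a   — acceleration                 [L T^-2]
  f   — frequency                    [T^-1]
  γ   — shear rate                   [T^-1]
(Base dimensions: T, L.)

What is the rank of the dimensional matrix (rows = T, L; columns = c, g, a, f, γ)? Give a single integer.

Exponent matrix [T,L] × [c,g,a,f,γ]:
  T: [-1 -2 -2 -1 -1]
  L: [ 1  1  1  0  0]
RREF → pivots at {c,g} ⇒ r = 2

2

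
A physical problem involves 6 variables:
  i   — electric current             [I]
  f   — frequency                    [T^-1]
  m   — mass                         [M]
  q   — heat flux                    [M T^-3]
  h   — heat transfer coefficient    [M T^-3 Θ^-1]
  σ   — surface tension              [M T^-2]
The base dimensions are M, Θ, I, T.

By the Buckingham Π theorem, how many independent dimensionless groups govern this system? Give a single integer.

2

Dimensional matrix (M×Θ×I×T by i×f×m×q×h×σ):
  M: [ 0  0  1  1  1  1]
  Θ: [ 0  0  0  0 -1  0]
  I: [ 1  0  0  0  0  0]
  T: [ 0 -1  0 -3 -3 -2]
RREF → pivots at {i,f,m,h} ⇒ r = 4
Π count = n − r = 6 − 4 = 2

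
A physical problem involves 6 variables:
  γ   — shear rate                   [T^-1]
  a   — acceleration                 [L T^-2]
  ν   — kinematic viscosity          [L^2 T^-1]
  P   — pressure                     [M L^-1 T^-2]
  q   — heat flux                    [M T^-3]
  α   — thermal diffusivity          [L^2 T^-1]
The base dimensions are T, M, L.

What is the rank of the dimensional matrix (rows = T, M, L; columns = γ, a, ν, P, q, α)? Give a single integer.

3

Dimensional matrix (T×M×L by γ×a×ν×P×q×α):
  T: [-1 -2 -1 -2 -3 -1]
  M: [ 0  0  0  1  1  0]
  L: [ 0  1  2 -1  0  2]
RREF → pivots at {γ,a,P} ⇒ r = 3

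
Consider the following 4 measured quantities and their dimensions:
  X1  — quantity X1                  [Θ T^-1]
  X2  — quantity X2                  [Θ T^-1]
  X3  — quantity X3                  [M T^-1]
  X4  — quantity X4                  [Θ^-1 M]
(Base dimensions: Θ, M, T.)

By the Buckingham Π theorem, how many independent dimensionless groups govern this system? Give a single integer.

2

Exponent matrix [Θ,M,T] × [X1,X2,X3,X4]:
  Θ: [ 1  1  0 -1]
  M: [ 0  0  1  1]
  T: [-1 -1 -1  0]
Echelon form has 2 nonzero rows (pivots: X1,X3)
4 vars − rank 2 = 2 Π groups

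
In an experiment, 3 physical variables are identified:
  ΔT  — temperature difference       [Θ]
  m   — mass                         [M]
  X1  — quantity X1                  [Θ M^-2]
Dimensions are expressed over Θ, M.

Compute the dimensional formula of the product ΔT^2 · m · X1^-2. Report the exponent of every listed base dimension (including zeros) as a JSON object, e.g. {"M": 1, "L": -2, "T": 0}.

{"Θ": 0, "M": 5}

Dimensional matrix (Θ×M by ΔT×m×X1):
  Θ: [ 1  0  1]
  M: [ 0  1 -2]
  [Θ]: (2)·1+(1)·0+(-2)·1 = 0
  [M]: (2)·0+(1)·1+(-2)·-2 = 5
⇒ M^5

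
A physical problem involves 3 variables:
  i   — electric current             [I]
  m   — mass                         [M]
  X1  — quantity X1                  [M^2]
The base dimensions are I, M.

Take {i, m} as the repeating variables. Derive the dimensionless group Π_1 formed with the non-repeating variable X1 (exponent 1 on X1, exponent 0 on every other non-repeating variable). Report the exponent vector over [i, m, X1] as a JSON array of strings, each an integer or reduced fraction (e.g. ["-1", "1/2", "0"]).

Exponent matrix [I,M] × [i,m,X1]:
  I: [ 1  0  0]
  M: [ 0  1  2]
Echelon form has 2 nonzero rows (pivots: i,m)
Pivot set = {i,m}, free = {X1}
RREF:
  r0: [   1    0    0]
  r1: [   0    1    2]
Fix exponent of X1 at 1; solve each RREF row for its pivot's exponent:
  r0: exp(i) + (0)·1 = 0 ⇒ exp(i) = 0
  r1: exp(m) + (2)·1 = 0 ⇒ exp(m) = -2
Π_1 = m^-2 · X1

["0", "-2", "1"]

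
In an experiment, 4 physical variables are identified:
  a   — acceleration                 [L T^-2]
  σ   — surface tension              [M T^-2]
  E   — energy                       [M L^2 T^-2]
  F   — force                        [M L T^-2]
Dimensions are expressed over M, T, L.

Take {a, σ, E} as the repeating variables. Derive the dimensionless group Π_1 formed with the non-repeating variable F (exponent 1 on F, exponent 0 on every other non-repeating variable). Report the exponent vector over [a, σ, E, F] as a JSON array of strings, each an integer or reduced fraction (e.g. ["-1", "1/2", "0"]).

["0", "-1/2", "-1/2", "1"]

Dimensional matrix (M×T×L by a×σ×E×F):
  M: [ 0  1  1  1]
  T: [-2 -2 -2 -2]
  L: [ 1  0  2  1]
RREF → pivots at {a,σ,E} ⇒ r = 3
Pivot set = {a,σ,E}, free = {F}
RREF:
  r0: [   1    0    0    0]
  r1: [   0    1    0  1/2]
  r2: [   0    0    1  1/2]
Fix exponent of F at 1; solve each RREF row for its pivot's exponent:
  r0: exp(a) + (0)·1 = 0 ⇒ exp(a) = 0
  r1: exp(σ) + (1/2)·1 = 0 ⇒ exp(σ) = -1/2
  r2: exp(E) + (1/2)·1 = 0 ⇒ exp(E) = -1/2
Π_1 = σ^(-1/2) · E^(-1/2) · F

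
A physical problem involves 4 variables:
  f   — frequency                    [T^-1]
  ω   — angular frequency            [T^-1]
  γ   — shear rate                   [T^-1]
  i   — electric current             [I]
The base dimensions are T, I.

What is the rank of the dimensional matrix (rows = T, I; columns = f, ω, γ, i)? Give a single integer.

Exponent matrix [T,I] × [f,ω,γ,i]:
  T: [-1 -1 -1  0]
  I: [ 0  0  0  1]
Row reduction gives pivot columns f,i; rank = 2

2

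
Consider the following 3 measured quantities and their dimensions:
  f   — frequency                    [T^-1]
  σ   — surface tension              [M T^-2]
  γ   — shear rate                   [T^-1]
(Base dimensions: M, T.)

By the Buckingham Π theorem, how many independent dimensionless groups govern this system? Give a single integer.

Dimensional matrix (M×T by f×σ×γ):
  M: [ 0  1  0]
  T: [-1 -2 -1]
RREF → pivots at {f,σ} ⇒ r = 2
n=3, r=2 ⇒ 1 dimensionless group

1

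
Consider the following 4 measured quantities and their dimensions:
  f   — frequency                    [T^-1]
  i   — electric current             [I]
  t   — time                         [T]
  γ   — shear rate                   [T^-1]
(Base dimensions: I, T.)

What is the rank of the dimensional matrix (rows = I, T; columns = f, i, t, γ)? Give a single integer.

Exponent matrix [I,T] × [f,i,t,γ]:
  I: [ 0  1  0  0]
  T: [-1  0  1 -1]
RREF → pivots at {f,i} ⇒ r = 2

2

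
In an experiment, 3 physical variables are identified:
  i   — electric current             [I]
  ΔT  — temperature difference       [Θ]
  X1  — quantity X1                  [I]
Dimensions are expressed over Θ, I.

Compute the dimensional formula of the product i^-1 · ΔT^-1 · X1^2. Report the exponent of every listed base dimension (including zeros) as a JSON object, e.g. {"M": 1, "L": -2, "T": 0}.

Dimensional matrix (Θ×I by i×ΔT×X1):
  Θ: [ 0  1  0]
  I: [ 1  0  1]
  [Θ]: (-1)·0+(-1)·1+(2)·0 = -1
  [I]: (-1)·1+(-1)·0+(2)·1 = 1
⇒ Θ^-1 I

{"Θ": -1, "I": 1}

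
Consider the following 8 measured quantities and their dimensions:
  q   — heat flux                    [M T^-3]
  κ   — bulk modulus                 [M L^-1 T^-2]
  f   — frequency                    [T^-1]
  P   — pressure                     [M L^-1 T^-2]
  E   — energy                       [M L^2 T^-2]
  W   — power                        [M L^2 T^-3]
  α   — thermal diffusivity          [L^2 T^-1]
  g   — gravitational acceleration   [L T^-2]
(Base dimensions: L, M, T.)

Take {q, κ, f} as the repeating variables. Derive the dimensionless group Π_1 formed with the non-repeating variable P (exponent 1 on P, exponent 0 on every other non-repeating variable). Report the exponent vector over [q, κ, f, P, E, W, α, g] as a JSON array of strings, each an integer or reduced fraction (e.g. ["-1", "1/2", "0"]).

Dimensional matrix (L×M×T by q×κ×f×P×E×W×α×g):
  L: [ 0 -1  0 -1  2  2  2  1]
  M: [ 1  1  0  1  1  1  0  0]
  T: [-3 -2 -1 -2 -2 -3 -1 -2]
RREF → pivots at {q,κ,f} ⇒ r = 3
Pivot set = {q,κ,f}, free = {P,E,W,α,g}
RREF:
  r0: [   1    0    0    0    3    3    2    1]
  r1: [   0    1    0    1   -2   -2   -2   -1]
  r2: [   0    0    1    0   -3   -2   -1    1]
Fix exponent of P at 1, E at 0, W at 0, α at 0, g at 0; solve each RREF row for its pivot's exponent:
  r0: exp(q) + (0)·1 = 0 ⇒ exp(q) = 0
  r1: exp(κ) + (1)·1 = 0 ⇒ exp(κ) = -1
  r2: exp(f) + (0)·1 = 0 ⇒ exp(f) = 0
Π_1 = κ^-1 · P

["0", "-1", "0", "1", "0", "0", "0", "0"]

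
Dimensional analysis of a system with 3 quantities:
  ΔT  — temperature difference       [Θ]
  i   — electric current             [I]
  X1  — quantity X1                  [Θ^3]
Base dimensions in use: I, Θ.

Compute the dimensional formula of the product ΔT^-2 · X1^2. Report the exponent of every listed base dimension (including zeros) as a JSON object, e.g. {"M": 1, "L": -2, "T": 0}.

Exponent matrix [I,Θ] × [ΔT,i,X1]:
  I: [ 0  1  0]
  Θ: [ 1  0  3]
  [I]: (-2)·0+(2)·0 = 0
  [Θ]: (-2)·1+(2)·3 = 4
⇒ Θ^4

{"I": 0, "Θ": 4}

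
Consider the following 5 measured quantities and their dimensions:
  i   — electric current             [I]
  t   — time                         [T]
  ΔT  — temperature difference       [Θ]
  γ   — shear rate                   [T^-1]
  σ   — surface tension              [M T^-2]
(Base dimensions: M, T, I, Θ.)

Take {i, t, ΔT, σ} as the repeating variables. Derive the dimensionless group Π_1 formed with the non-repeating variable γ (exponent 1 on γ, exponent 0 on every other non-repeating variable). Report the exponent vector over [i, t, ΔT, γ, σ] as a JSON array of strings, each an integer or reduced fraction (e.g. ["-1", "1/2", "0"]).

["0", "1", "0", "1", "0"]

Write exponents as rows M,T,I,Θ / cols i,t,ΔT,γ,σ:
  M: [ 0  0  0  0  1]
  T: [ 0  1  0 -1 -2]
  I: [ 1  0  0  0  0]
  Θ: [ 0  0  1  0  0]
RREF → pivots at {i,t,ΔT,σ} ⇒ r = 4
Repeat: i,t,ΔT,σ; free: γ
RREF:
  r0: [   1    0    0    0    0]
  r1: [   0    1    0   -1    0]
  r2: [   0    0    1    0    0]
  r3: [   0    0    0    0    1]
Fix exponent of γ at 1; solve each RREF row for its pivot's exponent:
  r0: exp(i) + (0)·1 = 0 ⇒ exp(i) = 0
  r1: exp(t) + (-1)·1 = 0 ⇒ exp(t) = 1
  r2: exp(ΔT) + (0)·1 = 0 ⇒ exp(ΔT) = 0
  r3: exp(σ) + (0)·1 = 0 ⇒ exp(σ) = 0
Π_1 = t · γ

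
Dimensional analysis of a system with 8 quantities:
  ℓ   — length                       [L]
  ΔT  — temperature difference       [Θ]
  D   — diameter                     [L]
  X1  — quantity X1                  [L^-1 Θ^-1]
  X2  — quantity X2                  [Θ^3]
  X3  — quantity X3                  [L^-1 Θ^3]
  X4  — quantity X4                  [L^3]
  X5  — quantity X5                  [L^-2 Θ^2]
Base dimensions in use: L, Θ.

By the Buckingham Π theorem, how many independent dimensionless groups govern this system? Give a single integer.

Dimensional matrix (L×Θ by ℓ×ΔT×D×X1×X2×X3×X4×X5):
  L: [ 1  0  1 -1  0 -1  3 -2]
  Θ: [ 0  1  0 -1  3  3  0  2]
Row reduction gives pivot columns ℓ,ΔT; rank = 2
8 vars − rank 2 = 6 Π groups

6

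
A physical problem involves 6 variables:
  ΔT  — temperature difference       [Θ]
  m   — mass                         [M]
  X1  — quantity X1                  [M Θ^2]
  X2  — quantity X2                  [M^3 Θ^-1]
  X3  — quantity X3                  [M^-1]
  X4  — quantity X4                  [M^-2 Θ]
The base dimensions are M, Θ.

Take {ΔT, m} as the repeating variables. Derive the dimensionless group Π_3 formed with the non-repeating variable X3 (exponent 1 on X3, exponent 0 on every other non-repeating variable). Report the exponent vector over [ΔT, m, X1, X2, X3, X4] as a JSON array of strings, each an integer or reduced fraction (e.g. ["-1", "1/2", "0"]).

Dimensional matrix (M×Θ by ΔT×m×X1×X2×X3×X4):
  M: [ 0  1  1  3 -1 -2]
  Θ: [ 1  0  2 -1  0  1]
Echelon form has 2 nonzero rows (pivots: ΔT,m)
Repeat: ΔT,m; free: X1,X2,X3,X4
RREF:
  r0: [   1    0    2   -1    0    1]
  r1: [   0    1    1    3   -1   -2]
Fix exponent of X3 at 1, X1 at 0, X2 at 0, X4 at 0; solve each RREF row for its pivot's exponent:
  r0: exp(ΔT) + (0)·1 = 0 ⇒ exp(ΔT) = 0
  r1: exp(m) + (-1)·1 = 0 ⇒ exp(m) = 1
Π_3 = m · X3

["0", "1", "0", "0", "1", "0"]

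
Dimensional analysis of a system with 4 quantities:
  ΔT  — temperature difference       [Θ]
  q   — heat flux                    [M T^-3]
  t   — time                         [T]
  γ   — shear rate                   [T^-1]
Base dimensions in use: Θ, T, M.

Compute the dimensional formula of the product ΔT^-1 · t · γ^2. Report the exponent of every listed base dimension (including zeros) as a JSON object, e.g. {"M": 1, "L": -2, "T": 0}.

{"Θ": -1, "T": -1, "M": 0}

Write exponents as rows Θ,T,M / cols ΔT,q,t,γ:
  Θ: [ 1  0  0  0]
  T: [ 0 -3  1 -1]
  M: [ 0  1  0  0]
  [Θ]: (-1)·1+(1)·0+(2)·0 = -1
  [T]: (-1)·0+(1)·1+(2)·-1 = -1
  [M]: (-1)·0+(1)·0+(2)·0 = 0
⇒ Θ^-1 T^-1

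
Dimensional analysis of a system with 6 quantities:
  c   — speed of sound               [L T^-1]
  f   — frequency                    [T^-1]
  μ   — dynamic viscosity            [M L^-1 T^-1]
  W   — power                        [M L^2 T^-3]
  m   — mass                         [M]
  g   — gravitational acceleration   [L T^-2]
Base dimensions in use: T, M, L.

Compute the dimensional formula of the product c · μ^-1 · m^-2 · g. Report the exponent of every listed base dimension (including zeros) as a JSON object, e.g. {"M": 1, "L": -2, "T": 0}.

Write exponents as rows T,M,L / cols c,f,μ,W,m,g:
  T: [-1 -1 -1 -3  0 -2]
  M: [ 0  0  1  1  1  0]
  L: [ 1  0 -1  2  0  1]
  [T]: (1)·-1+(-1)·-1+(-2)·0+(1)·-2 = -2
  [M]: (1)·0+(-1)·1+(-2)·1+(1)·0 = -3
  [L]: (1)·1+(-1)·-1+(-2)·0+(1)·1 = 3
⇒ T^-2 M^-3 L^3

{"T": -2, "M": -3, "L": 3}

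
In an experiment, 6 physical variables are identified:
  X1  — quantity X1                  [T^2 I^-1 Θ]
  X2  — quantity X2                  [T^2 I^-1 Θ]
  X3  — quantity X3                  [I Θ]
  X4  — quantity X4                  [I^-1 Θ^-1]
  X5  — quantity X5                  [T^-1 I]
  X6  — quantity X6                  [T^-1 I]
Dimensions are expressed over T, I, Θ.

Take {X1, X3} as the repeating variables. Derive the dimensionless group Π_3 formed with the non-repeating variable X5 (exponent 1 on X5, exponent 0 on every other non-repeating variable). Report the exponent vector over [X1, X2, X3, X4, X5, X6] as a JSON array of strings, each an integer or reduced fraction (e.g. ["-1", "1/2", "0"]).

Write exponents as rows T,I,Θ / cols X1,X2,X3,X4,X5,X6:
  T: [ 2  2  0  0 -1 -1]
  I: [-1 -1  1 -1  1  1]
  Θ: [ 1  1  1 -1  0  0]
Row reduction gives pivot columns X1,X3; rank = 2
Repeat: X1,X3; free: X2,X4,X5,X6
RREF:
  r0: [   1    1    0    0 -1/2 -1/2]
  r1: [   0    0    1   -1  1/2  1/2]
  r2: [   0    0    0    0    0    0]
Fix exponent of X5 at 1, X2 at 0, X4 at 0, X6 at 0; solve each RREF row for its pivot's exponent:
  r0: exp(X1) + (-1/2)·1 = 0 ⇒ exp(X1) = 1/2
  r1: exp(X3) + (1/2)·1 = 0 ⇒ exp(X3) = -1/2
Π_3 = X1^(1/2) · X3^(-1/2) · X5

["1/2", "0", "-1/2", "0", "1", "0"]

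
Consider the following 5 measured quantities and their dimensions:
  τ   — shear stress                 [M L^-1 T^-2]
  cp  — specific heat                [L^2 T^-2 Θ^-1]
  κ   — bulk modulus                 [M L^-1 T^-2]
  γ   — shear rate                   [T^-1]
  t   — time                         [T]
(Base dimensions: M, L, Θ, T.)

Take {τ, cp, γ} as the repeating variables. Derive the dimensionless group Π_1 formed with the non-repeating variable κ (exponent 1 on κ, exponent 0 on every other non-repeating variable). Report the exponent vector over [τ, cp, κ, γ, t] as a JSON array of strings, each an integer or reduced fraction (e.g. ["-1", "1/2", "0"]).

["-1", "0", "1", "0", "0"]

Write exponents as rows M,L,Θ,T / cols τ,cp,κ,γ,t:
  M: [ 1  0  1  0  0]
  L: [-1  2 -1  0  0]
  Θ: [ 0 -1  0  0  0]
  T: [-2 -2 -2 -1  1]
Row reduction gives pivot columns τ,cp,γ; rank = 3
Pivot set = {τ,cp,γ}, free = {κ,t}
RREF:
  r0: [   1    0    1    0    0]
  r1: [   0    1    0    0    0]
  r2: [   0    0    0    1   -1]
  r3: [   0    0    0    0    0]
Fix exponent of κ at 1, t at 0; solve each RREF row for its pivot's exponent:
  r0: exp(τ) + (1)·1 = 0 ⇒ exp(τ) = -1
  r1: exp(cp) + (0)·1 = 0 ⇒ exp(cp) = 0
  r2: exp(γ) + (0)·1 = 0 ⇒ exp(γ) = 0
Π_1 = τ^-1 · κ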